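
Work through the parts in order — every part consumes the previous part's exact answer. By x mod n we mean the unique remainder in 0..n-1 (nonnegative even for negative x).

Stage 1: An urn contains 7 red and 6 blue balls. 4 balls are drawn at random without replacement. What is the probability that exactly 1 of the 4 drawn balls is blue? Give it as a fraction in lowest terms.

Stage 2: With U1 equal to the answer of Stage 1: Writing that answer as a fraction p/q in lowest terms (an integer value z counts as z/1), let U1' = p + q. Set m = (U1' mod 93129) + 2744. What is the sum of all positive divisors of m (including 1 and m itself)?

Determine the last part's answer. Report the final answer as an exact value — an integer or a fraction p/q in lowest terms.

Stage 1: total draws C(13,4) = 715; favorable C(6,1)*C(7,3) = 210; P = 42/143; answer 42/143
Stage 2: U1 = 42/143; threaded value p + q = 185; m = 2929; 2929 = 29 * 101; sigma = (1 + 29) * (1 + 101) = 30 * 102 = 3060; answer 3060

3060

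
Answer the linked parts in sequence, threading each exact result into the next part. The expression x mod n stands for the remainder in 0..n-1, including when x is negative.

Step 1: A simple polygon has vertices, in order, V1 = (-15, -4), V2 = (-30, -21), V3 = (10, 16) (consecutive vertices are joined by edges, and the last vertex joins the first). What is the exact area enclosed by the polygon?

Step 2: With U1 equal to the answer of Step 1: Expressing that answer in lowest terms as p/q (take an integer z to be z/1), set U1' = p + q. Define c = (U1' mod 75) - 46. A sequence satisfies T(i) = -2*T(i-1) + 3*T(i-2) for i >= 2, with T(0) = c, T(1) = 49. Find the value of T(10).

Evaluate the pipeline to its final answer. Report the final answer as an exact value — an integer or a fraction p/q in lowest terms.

Step 1: cross terms: (-15*-21 - -30*-4)=195, (-30*16 - 10*-21)=-270, (10*-4 - -15*16)=200; twice the area = |125| = 125; area = 125/2; answer 125/2
Step 2: U1 = 125/2; threaded value p + q = 127; c = 6; T(2) = -2*(49) + 3*(6) = -80; iterating: T(2)=-80, T(3)=307, T(4)=-854, T(5)=2629, T(6)=-7820, T(7)=23527, T(8)=-70514, T(9)=211609, T(10)=-634760; answer -634760

-634760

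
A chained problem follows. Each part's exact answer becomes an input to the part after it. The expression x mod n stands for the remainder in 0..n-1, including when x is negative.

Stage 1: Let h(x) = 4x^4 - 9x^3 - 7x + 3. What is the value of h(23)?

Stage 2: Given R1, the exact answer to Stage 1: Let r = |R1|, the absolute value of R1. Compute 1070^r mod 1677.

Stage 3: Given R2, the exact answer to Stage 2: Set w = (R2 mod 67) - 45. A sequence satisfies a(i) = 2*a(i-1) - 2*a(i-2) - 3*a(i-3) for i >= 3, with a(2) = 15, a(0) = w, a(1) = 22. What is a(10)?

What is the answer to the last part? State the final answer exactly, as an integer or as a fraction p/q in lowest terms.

4110

Stage 1: 4*(23)^4 - 9*(23)^3 - 7*(23)^1 + 3 = (1119364) + (-109503) + (-161) + (3) = 1009703; answer 1009703
Stage 2: R1 = 1009703; r = 1009703; squarings mod 1677: 1070^1=1070, 1070^2=1186, 1070^4=1270, 1070^8=1303, 1070^16=685, 1070^32=1342, 1070^64=1543, 1070^128=1186, 1070^256=1270, 1070^512=1303, 1070^1024=685, 1070^2048=1342, 1070^4096=1543, 1070^8192=1186, 1070^16384=1270, 1070^32768=1303, 1070^65536=685, 1070^131072=1342, 1070^262144=1543, 1070^524288=1186; 1070^1009703 = 1070^1 * 1070^2 * 1070^4 * 1070^32 * 1070^2048 * 1070^8192 * 1070^16384 * 1070^65536 * 1070^131072 * 1070^262144 * 1070^524288 = 842 (mod 1677); answer 842
Stage 3: R2 = 842; w = -7; a(3) = 2*(15) - 2*(22) - 3*(-7) = 7; iterating: a(3)=7, a(4)=-82, a(5)=-223, a(6)=-303, a(7)=86, a(8)=1447, a(9)=3631, a(10)=4110; answer 4110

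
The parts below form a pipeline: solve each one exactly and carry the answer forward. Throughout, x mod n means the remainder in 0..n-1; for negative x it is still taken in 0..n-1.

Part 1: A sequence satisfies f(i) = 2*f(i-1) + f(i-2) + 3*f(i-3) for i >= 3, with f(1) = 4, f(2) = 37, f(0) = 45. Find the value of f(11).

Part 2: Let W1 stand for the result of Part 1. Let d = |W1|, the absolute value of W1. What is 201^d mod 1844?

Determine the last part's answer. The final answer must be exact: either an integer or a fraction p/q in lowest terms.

Part 1: f(3) = 2*(37) + 1*(4) + 3*(45) = 213; iterating: f(3)=213, f(4)=475, f(5)=1274, f(6)=3662, f(7)=10023, f(8)=27530, f(9)=76069, f(10)=209737, f(11)=578133; answer 578133
Part 2: W1 = 578133; d = 578133; squarings mod 1844: 201^1=201, 201^2=1677, 201^4=229, 201^8=809, 201^16=1705, 201^32=881, 201^64=1681, 201^128=753, 201^256=901, 201^512=441, 201^1024=861, 201^2048=33, 201^4096=1089, 201^8192=229, 201^16384=809, 201^32768=1705, 201^65536=881, 201^131072=1681, 201^262144=753, 201^524288=901; 201^578133 = 201^1 * 201^4 * 201^16 * 201^64 * 201^512 * 201^4096 * 201^16384 * 201^32768 * 201^524288 = 1773 (mod 1844); answer 1773

1773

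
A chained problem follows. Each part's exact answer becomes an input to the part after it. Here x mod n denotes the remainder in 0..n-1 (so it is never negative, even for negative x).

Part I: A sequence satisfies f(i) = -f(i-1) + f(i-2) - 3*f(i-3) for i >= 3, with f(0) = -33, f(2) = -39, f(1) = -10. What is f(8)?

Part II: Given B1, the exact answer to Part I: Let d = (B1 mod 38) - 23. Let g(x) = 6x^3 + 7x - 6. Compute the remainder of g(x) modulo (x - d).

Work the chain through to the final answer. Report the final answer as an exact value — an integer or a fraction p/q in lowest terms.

-1344

Part I: f(3) = -1*(-39) + 1*(-10) - 3*(-33) = 128; iterating: f(3)=128, f(4)=-137, f(5)=382, f(6)=-903, f(7)=1696, f(8)=-3745; answer -3745
Part II: B1 = -3745; d = -6; remainder = value at the root: 6*(-6)^3 + 7*(-6)^1 - 6 = (-1296) + (-42) + (-6) = -1344; answer -1344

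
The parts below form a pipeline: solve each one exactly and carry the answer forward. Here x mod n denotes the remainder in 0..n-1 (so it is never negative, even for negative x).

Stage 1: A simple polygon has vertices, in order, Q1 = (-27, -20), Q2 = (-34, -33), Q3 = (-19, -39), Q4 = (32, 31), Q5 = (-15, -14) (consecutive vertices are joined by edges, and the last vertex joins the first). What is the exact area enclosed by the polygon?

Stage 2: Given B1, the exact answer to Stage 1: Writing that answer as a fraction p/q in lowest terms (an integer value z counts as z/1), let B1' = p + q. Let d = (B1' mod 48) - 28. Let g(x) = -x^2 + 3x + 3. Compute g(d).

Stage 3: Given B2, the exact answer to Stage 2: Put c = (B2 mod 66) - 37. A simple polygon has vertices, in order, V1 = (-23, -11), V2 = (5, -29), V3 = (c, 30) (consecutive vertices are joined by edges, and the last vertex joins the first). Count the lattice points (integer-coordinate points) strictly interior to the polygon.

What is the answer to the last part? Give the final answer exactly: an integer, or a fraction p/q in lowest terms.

816

Stage 1: cross terms: (-27*-33 - -34*-20)=211, (-34*-39 - -19*-33)=699, (-19*31 - 32*-39)=659, (32*-14 - -15*31)=17, (-15*-20 - -27*-14)=-78; twice the area = |1508| = 1508; area = 754; answer 754
Stage 2: B1 = 754; threaded value p + q = 755; d = 7; -1*(7)^2 + 3*(7)^1 + 3 = (-49) + (21) + (3) = -25; answer -25
Stage 3: B2 = -25; c = 4; cross terms: (-23*-29 - 5*-11)=722, (5*30 - 4*-29)=266, (4*-11 - -23*30)=646; twice the area = |1634| = 1634; area = 817; boundary points = 2 + 1 + 1 = 4; strictly interior points = area - boundary/2 + 1 = 816; answer 816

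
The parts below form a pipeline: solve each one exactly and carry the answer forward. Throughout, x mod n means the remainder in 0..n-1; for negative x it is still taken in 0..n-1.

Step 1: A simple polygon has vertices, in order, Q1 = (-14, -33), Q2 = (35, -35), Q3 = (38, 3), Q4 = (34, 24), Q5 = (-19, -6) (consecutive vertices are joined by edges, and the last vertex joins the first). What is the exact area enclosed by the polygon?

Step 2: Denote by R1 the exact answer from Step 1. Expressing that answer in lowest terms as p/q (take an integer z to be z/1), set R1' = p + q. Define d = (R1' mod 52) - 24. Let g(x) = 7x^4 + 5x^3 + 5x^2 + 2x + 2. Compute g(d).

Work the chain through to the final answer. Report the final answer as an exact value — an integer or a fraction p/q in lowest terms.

561495

Step 1: cross terms: (-14*-35 - 35*-33)=1645, (35*3 - 38*-35)=1435, (38*24 - 34*3)=810, (34*-6 - -19*24)=252, (-19*-33 - -14*-6)=543; twice the area = |4685| = 4685; area = 4685/2; answer 4685/2
Step 2: R1 = 4685/2; threaded value p + q = 4687; d = -17; 7*(-17)^4 + 5*(-17)^3 + 5*(-17)^2 + 2*(-17)^1 + 2 = (584647) + (-24565) + (1445) + (-34) + (2) = 561495; answer 561495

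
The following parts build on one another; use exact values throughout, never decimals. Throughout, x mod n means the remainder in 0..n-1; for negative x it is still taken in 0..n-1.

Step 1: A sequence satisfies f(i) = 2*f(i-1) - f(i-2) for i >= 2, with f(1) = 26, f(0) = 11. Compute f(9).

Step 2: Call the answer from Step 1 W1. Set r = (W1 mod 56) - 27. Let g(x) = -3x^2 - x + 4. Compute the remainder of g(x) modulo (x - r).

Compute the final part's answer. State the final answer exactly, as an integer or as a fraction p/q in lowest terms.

-150

Step 1: f(2) = 2*(26) - 1*(11) = 41; iterating: f(2)=41, f(3)=56, f(4)=71, f(5)=86, f(6)=101, f(7)=116, f(8)=131, f(9)=146; answer 146
Step 2: W1 = 146; r = 7; remainder = value at the root: -3*(7)^2 - 1*(7)^1 + 4 = (-147) + (-7) + (4) = -150; answer -150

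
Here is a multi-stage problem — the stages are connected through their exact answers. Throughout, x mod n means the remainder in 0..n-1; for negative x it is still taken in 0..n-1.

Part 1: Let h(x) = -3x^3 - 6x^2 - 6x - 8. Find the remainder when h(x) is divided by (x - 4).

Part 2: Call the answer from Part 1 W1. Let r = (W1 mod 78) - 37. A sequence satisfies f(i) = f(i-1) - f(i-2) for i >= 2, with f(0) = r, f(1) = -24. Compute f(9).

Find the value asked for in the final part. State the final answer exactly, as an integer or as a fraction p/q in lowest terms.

-33

Part 1: remainder = value at the root: -3*(4)^3 - 6*(4)^2 - 6*(4)^1 - 8 = (-192) + (-96) + (-24) + (-8) = -320; answer -320
Part 2: W1 = -320; r = 33; f(2) = 1*(-24) - 1*(33) = -57; iterating: f(2)=-57, f(3)=-33, f(4)=24, f(5)=57, f(6)=33, f(7)=-24, f(8)=-57, f(9)=-33; answer -33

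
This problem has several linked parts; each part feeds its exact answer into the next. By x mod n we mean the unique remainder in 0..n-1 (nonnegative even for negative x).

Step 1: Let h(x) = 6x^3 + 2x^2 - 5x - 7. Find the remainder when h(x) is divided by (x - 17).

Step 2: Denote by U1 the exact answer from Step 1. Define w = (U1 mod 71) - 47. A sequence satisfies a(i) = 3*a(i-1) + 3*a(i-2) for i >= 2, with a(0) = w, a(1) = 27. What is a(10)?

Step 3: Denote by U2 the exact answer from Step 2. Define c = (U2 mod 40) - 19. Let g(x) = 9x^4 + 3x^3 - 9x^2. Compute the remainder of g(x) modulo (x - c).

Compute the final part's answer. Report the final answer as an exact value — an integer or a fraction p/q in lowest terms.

Step 1: remainder = value at the root: 6*(17)^3 + 2*(17)^2 - 5*(17)^1 - 7 = (29478) + (578) + (-85) + (-7) = 29964; answer 29964
Step 2: U1 = 29964; w = -45; a(2) = 3*(27) + 3*(-45) = -54; iterating: a(2)=-54, a(3)=-81, a(4)=-405, a(5)=-1458, a(6)=-5589, a(7)=-21141, a(8)=-80190, a(9)=-303993, a(10)=-1152549; answer -1152549
Step 3: U2 = -1152549; c = -8; remainder = value at the root: 9*(-8)^4 + 3*(-8)^3 - 9*(-8)^2 = (36864) + (-1536) + (-576) = 34752; answer 34752

34752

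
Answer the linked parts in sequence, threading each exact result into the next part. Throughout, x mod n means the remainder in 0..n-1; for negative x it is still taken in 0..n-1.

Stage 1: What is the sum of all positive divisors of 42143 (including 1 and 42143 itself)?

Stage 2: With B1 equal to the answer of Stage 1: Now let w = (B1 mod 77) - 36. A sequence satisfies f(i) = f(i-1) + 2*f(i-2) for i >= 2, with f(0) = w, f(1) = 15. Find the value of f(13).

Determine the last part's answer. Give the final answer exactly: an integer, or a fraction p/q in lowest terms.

-46395

Stage 1: 42143 = 17 * 37 * 67; sigma = (1 + 17) * (1 + 37) * (1 + 67) = 18 * 38 * 68 = 46512; answer 46512
Stage 2: B1 = 46512; w = -32; f(2) = 1*(15) + 2*(-32) = -49; iterating: f(2)=-49, f(3)=-19, f(4)=-117, f(5)=-155, f(6)=-389, f(7)=-699, f(8)=-1477, f(9)=-2875, f(10)=-5829, f(11)=-11579, f(12)=-23237, f(13)=-46395; answer -46395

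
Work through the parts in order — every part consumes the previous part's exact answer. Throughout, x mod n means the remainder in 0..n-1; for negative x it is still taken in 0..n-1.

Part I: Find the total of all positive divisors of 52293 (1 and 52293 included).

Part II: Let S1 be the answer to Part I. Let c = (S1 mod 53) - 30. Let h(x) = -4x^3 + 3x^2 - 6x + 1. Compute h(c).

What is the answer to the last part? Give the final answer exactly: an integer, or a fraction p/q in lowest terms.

-98

Part I: 52293 = 3 * 17431; sigma = (1 + 3) * (1 + 17431) = 4 * 17432 = 69728; answer 69728
Part II: S1 = 69728; c = 3; -4*(3)^3 + 3*(3)^2 - 6*(3)^1 + 1 = (-108) + (27) + (-18) + (1) = -98; answer -98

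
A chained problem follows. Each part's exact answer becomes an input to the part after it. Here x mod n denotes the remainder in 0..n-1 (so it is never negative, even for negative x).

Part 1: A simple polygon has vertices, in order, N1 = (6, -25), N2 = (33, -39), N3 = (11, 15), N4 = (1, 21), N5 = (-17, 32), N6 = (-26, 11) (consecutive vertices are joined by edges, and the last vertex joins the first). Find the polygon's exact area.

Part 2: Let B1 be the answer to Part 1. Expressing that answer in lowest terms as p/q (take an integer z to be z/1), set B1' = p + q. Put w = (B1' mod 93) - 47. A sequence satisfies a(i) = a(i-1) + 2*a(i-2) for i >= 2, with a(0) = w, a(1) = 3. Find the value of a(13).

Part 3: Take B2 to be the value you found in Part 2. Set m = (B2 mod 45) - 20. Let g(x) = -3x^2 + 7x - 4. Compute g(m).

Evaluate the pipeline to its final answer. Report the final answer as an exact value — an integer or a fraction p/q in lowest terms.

Part 1: cross terms: (6*-39 - 33*-25)=591, (33*15 - 11*-39)=924, (11*21 - 1*15)=216, (1*32 - -17*21)=389, (-17*11 - -26*32)=645, (-26*-25 - 6*11)=584; twice the area = |3349| = 3349; area = 3349/2; answer 3349/2
Part 2: B1 = 3349/2; threaded value p + q = 3351; w = -44; a(2) = 1*(3) + 2*(-44) = -85; iterating: a(2)=-85, a(3)=-79, a(4)=-249, a(5)=-407, a(6)=-905, a(7)=-1719, a(8)=-3529, a(9)=-6967, a(10)=-14025, a(11)=-27959, a(12)=-56009, a(13)=-111927; answer -111927
Part 3: B2 = -111927; m = 13; -3*(13)^2 + 7*(13)^1 - 4 = (-507) + (91) + (-4) = -420; answer -420

-420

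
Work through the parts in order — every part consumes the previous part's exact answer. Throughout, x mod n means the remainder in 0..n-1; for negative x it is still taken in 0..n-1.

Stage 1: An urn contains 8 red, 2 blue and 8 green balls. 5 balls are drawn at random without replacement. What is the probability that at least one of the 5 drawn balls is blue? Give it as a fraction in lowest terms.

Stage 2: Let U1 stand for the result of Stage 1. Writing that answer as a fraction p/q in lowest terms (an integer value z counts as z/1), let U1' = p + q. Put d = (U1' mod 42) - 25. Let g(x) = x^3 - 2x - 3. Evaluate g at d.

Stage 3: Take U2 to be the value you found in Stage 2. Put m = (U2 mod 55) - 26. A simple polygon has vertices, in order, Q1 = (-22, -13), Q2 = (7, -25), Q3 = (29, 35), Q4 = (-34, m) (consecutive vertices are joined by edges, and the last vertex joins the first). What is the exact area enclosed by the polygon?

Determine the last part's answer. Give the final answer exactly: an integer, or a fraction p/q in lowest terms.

Stage 1: total draws C(18,5) = 8568; complement C(16,5) = 4368; favorable 8568 - 4368 = 4200; P = 25/51; answer 25/51
Stage 2: U1 = 25/51; threaded value p + q = 76; d = 9; 1*(9)^3 - 2*(9)^1 - 3 = (729) + (-18) + (-3) = 708; answer 708
Stage 3: U2 = 708; m = 22; cross terms: (-22*-25 - 7*-13)=641, (7*35 - 29*-25)=970, (29*22 - -34*35)=1828, (-34*-13 - -22*22)=926; twice the area = |4365| = 4365; area = 4365/2; answer 4365/2

4365/2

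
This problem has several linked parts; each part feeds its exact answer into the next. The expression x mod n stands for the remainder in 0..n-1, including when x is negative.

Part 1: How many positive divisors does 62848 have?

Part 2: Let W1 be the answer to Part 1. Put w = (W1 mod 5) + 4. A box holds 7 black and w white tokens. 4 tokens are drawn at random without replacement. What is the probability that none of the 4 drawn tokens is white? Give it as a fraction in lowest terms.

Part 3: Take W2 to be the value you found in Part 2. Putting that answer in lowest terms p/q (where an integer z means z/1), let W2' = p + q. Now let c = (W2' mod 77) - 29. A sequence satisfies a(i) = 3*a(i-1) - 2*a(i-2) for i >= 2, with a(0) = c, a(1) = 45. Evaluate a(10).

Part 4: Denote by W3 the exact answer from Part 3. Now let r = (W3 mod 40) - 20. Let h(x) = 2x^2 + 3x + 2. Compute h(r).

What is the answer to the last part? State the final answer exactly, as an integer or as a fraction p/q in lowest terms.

497

Part 1: 62848 = 2^7 * 491; number of divisors = (7+1) * (1+1) = 16; answer 16
Part 2: W1 = 16; w = 5; total draws C(12,4) = 495; favorable C(7,4) = 35; P = 7/99; answer 7/99
Part 3: W2 = 7/99; threaded value p + q = 106; c = 0; a(2) = 3*(45) - 2*(0) = 135; iterating: a(2)=135, a(3)=315, a(4)=675, a(5)=1395, a(6)=2835, a(7)=5715, a(8)=11475, a(9)=22995, a(10)=46035; answer 46035
Part 4: W3 = 46035; r = 15; 2*(15)^2 + 3*(15)^1 + 2 = (450) + (45) + (2) = 497; answer 497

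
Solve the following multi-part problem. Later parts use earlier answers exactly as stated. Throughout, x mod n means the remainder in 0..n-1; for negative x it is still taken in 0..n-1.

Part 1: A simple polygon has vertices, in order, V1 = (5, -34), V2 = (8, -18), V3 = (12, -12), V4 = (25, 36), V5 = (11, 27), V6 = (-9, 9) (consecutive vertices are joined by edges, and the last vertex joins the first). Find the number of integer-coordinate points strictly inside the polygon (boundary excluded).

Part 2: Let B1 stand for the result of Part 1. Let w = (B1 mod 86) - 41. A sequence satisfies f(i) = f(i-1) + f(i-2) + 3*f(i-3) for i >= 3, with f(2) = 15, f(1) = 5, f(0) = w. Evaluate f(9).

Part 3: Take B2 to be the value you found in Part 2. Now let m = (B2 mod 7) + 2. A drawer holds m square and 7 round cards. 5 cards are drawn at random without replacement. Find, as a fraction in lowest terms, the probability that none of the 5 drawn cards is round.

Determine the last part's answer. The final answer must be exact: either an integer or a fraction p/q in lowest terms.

Part 1: cross terms: (5*-18 - 8*-34)=182, (8*-12 - 12*-18)=120, (12*36 - 25*-12)=732, (25*27 - 11*36)=279, (11*9 - -9*27)=342, (-9*-34 - 5*9)=261; twice the area = |1916| = 1916; area = 958; boundary points = 1 + 2 + 1 + 1 + 2 + 1 = 8; strictly interior points = area - boundary/2 + 1 = 955; answer 955
Part 2: B1 = 955; w = -32; f(3) = 1*(15) + 1*(5) + 3*(-32) = -76; iterating: f(3)=-76, f(4)=-46, f(5)=-77, f(6)=-351, f(7)=-566, f(8)=-1148, f(9)=-2767; answer -2767
Part 3: B2 = -2767; m = 7; total draws C(14,5) = 2002; favorable C(7,5) = 21; P = 3/286; answer 3/286

3/286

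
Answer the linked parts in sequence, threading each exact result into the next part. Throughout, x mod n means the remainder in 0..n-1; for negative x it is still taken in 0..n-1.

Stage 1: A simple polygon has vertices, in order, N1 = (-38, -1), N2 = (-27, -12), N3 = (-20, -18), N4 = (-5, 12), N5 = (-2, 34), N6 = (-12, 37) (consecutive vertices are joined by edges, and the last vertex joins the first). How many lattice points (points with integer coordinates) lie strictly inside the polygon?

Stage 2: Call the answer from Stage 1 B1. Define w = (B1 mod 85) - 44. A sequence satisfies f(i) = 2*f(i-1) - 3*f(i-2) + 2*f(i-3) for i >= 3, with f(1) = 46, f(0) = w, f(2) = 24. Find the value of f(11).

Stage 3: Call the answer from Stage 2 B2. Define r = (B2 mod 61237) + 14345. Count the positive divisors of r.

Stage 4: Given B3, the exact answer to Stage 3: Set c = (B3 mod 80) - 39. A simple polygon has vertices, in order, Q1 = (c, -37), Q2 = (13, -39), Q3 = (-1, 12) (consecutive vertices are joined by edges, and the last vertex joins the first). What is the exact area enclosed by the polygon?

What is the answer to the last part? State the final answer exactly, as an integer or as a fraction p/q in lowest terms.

Stage 1: cross terms: (-38*-12 - -27*-1)=429, (-27*-18 - -20*-12)=246, (-20*12 - -5*-18)=-330, (-5*34 - -2*12)=-146, (-2*37 - -12*34)=334, (-12*-1 - -38*37)=1418; twice the area = |1951| = 1951; area = 1951/2; boundary points = 11 + 1 + 15 + 1 + 1 + 2 = 31; strictly interior points = area - boundary/2 + 1 = 961; answer 961
Stage 2: B1 = 961; w = -18; f(3) = 2*(24) - 3*(46) + 2*(-18) = -126; iterating: f(3)=-126, f(4)=-232, f(5)=-38, f(6)=368, f(7)=386, f(8)=-408, f(9)=-1238, f(10)=-480, f(11)=1938; answer 1938
Stage 3: B2 = 1938; r = 16283; 16283 = 19 * 857; number of divisors = (1+1) * (1+1) = 4; answer 4
Stage 4: B3 = 4; c = -35; cross terms: (-35*-39 - 13*-37)=1846, (13*12 - -1*-39)=117, (-1*-37 - -35*12)=457; twice the area = |2420| = 2420; area = 1210; answer 1210

1210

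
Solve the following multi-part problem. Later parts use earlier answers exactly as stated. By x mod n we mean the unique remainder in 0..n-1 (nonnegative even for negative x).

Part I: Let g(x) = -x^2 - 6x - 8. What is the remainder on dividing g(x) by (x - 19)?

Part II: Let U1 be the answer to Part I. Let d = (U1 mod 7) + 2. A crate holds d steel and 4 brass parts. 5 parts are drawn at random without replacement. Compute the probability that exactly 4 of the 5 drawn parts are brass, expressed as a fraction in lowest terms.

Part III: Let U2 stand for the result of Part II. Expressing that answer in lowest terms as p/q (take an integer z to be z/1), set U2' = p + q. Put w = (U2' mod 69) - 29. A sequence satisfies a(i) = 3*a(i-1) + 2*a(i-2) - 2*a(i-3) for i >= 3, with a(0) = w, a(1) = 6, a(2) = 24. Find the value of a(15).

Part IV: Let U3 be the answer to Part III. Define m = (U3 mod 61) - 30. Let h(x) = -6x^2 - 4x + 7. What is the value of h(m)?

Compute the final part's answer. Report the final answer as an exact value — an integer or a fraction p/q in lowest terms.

-73

Part I: remainder = value at the root: -1*(19)^2 - 6*(19)^1 - 8 = (-361) + (-114) + (-8) = -483; answer -483
Part II: U1 = -483; d = 2; total draws C(6,5) = 6; favorable C(4,4)*C(2,1) = 2; P = 1/3; answer 1/3
Part III: U2 = 1/3; threaded value p + q = 4; w = -25; a(3) = 3*(24) + 2*(6) - 2*(-25) = 134; iterating: a(3)=134, a(4)=438, a(5)=1534, a(6)=5210, a(7)=17822, a(8)=60818, a(9)=207678, a(10)=709026, a(11)=2420798, a(12)=8265090, a(13)=28218814, a(14)=96345026, a(15)=328942526; answer 328942526
Part IV: U3 = 328942526; m = -4; -6*(-4)^2 - 4*(-4)^1 + 7 = (-96) + (16) + (7) = -73; answer -73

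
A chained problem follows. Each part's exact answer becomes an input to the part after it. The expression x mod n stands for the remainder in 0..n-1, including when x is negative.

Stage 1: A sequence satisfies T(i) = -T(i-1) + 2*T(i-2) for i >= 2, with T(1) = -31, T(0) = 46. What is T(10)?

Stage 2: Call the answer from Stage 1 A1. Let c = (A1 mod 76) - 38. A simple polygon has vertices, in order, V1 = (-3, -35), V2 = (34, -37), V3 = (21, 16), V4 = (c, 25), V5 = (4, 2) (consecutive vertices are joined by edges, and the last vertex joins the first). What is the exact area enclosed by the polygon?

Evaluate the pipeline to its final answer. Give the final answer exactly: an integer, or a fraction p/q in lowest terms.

3347/2

Stage 1: T(2) = -1*(-31) + 2*(46) = 123; iterating: T(2)=123, T(3)=-185, T(4)=431, T(5)=-801, T(6)=1663, T(7)=-3265, T(8)=6591, T(9)=-13121, T(10)=26303; answer 26303
Stage 2: A1 = 26303; c = -31; cross terms: (-3*-37 - 34*-35)=1301, (34*16 - 21*-37)=1321, (21*25 - -31*16)=1021, (-31*2 - 4*25)=-162, (4*-35 - -3*2)=-134; twice the area = |3347| = 3347; area = 3347/2; answer 3347/2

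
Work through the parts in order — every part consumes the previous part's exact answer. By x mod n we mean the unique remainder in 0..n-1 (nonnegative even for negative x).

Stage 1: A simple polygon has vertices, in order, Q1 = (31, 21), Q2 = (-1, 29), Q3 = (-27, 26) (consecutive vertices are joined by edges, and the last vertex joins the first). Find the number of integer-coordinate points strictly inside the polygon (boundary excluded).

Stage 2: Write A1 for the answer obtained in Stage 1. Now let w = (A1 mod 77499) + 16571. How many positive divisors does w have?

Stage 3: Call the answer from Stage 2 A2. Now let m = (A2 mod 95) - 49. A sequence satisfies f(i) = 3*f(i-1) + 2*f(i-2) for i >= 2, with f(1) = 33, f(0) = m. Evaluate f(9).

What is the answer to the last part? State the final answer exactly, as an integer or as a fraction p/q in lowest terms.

Stage 1: cross terms: (31*29 - -1*21)=920, (-1*26 - -27*29)=757, (-27*21 - 31*26)=-1373; twice the area = |304| = 304; area = 152; boundary points = 8 + 1 + 1 = 10; strictly interior points = area - boundary/2 + 1 = 148; answer 148
Stage 2: A1 = 148; w = 16719; 16719 = 3 * 5573; number of divisors = (1+1) * (1+1) = 4; answer 4
Stage 3: A2 = 4; m = -45; f(2) = 3*(33) + 2*(-45) = 9; iterating: f(2)=9, f(3)=93, f(4)=297, f(5)=1077, f(6)=3825, f(7)=13629, f(8)=48537, f(9)=172869; answer 172869

172869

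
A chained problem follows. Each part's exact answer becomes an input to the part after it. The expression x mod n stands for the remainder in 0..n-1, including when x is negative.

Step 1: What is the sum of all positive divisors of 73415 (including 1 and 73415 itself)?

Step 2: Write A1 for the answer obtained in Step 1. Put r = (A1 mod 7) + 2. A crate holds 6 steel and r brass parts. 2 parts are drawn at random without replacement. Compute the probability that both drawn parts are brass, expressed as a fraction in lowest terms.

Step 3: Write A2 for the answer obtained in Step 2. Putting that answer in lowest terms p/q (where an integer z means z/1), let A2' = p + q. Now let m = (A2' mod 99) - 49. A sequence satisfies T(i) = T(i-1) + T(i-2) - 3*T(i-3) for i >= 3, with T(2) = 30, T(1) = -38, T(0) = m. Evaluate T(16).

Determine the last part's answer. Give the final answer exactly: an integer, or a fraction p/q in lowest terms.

Step 1: 73415 = 5 * 14683; sigma = (1 + 5) * (1 + 14683) = 6 * 14684 = 88104; answer 88104
Step 2: A1 = 88104; r = 4; total draws C(10,2) = 45; favorable C(4,2) = 6; P = 2/15; answer 2/15
Step 3: A2 = 2/15; threaded value p + q = 17; m = -32; T(3) = 1*(30) + 1*(-38) - 3*(-32) = 88; iterating: T(3)=88, T(4)=232, T(5)=230, T(6)=198, T(7)=-268, T(8)=-760, T(9)=-1622, T(10)=-1578, T(11)=-920, T(12)=2368, T(13)=6182, T(14)=11310, T(15)=10388, T(16)=3152; answer 3152

3152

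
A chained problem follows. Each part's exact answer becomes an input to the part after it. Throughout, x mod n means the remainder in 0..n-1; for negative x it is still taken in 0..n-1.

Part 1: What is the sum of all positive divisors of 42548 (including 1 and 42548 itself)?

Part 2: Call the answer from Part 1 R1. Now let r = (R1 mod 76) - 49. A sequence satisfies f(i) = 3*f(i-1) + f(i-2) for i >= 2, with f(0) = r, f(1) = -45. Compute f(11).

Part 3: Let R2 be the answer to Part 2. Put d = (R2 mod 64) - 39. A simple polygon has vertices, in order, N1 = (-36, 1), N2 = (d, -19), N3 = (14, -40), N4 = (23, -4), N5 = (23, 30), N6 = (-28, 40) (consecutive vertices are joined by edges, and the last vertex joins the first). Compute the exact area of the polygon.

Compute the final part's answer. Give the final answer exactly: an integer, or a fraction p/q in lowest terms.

Part 1: 42548 = 2^2 * 11 * 967; sigma = (1 + 2 + 4) * (1 + 11) * (1 + 967) = 7 * 12 * 968 = 81312; answer 81312
Part 2: R1 = 81312; r = 19; f(2) = 3*(-45) + 1*(19) = -116; iterating: f(2)=-116, f(3)=-393, f(4)=-1295, f(5)=-4278, f(6)=-14129, f(7)=-46665, f(8)=-154124, f(9)=-509037, f(10)=-1681235, f(11)=-5552742; answer -5552742
Part 3: R2 = -5552742; d = -13; cross terms: (-36*-19 - -13*1)=697, (-13*-40 - 14*-19)=786, (14*-4 - 23*-40)=864, (23*30 - 23*-4)=782, (23*40 - -28*30)=1760, (-28*1 - -36*40)=1412; twice the area = |6301| = 6301; area = 6301/2; answer 6301/2

6301/2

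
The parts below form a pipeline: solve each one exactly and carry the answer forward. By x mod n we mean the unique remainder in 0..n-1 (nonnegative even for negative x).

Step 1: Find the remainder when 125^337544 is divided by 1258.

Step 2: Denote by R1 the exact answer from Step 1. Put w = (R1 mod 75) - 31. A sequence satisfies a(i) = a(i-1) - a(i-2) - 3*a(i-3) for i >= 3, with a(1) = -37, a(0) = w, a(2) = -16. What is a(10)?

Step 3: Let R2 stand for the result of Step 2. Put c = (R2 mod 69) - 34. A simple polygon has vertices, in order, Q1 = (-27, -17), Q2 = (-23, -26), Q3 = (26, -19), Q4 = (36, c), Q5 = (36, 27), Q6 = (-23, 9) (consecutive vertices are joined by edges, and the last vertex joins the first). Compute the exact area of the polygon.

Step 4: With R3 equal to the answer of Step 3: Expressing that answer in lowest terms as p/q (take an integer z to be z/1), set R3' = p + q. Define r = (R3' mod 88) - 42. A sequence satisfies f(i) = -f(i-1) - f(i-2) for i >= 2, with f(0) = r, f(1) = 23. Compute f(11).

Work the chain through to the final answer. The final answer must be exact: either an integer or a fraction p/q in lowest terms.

Step 1: squarings mod 1258: 125^1=125, 125^2=529, 125^4=565, 125^8=951, 125^16=1157, 125^32=137, 125^64=1157, 125^128=137, 125^256=1157, 125^512=137, 125^1024=1157, 125^2048=137, 125^4096=1157, 125^8192=137, 125^16384=1157, 125^32768=137, 125^65536=1157, 125^131072=137, 125^262144=1157; 125^337544 = 125^8 * 125^128 * 125^512 * 125^1024 * 125^8192 * 125^65536 * 125^262144 = 951 (mod 1258); answer 951
Step 2: R1 = 951; w = 20; a(3) = 1*(-16) - 1*(-37) - 3*(20) = -39; iterating: a(3)=-39, a(4)=88, a(5)=175, a(6)=204, a(7)=-235, a(8)=-964, a(9)=-1341, a(10)=328; answer 328
Step 3: R2 = 328; c = 18; cross terms: (-27*-26 - -23*-17)=311, (-23*-19 - 26*-26)=1113, (26*18 - 36*-19)=1152, (36*27 - 36*18)=324, (36*9 - -23*27)=945, (-23*-17 - -27*9)=634; twice the area = |4479| = 4479; area = 4479/2; answer 4479/2
Step 4: R3 = 4479/2; threaded value p + q = 4481; r = 39; f(2) = -1*(23) - 1*(39) = -62; iterating: f(2)=-62, f(3)=39, f(4)=23, f(5)=-62, f(6)=39, f(7)=23, f(8)=-62, f(9)=39, f(10)=23, f(11)=-62; answer -62

-62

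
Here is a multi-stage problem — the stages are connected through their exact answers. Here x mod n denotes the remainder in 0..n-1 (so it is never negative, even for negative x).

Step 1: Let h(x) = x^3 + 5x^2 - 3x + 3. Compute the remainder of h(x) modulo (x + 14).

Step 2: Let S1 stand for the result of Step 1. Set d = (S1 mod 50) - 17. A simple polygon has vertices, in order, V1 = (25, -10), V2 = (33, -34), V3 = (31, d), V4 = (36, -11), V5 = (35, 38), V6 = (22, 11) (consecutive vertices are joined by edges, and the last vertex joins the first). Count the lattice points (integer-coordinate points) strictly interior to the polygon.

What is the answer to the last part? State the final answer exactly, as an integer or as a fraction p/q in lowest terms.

470

Step 1: remainder = value at the root: 1*(-14)^3 + 5*(-14)^2 - 3*(-14)^1 + 3 = (-2744) + (980) + (42) + (3) = -1719; answer -1719
Step 2: S1 = -1719; d = 14; cross terms: (25*-34 - 33*-10)=-520, (33*14 - 31*-34)=1516, (31*-11 - 36*14)=-845, (36*38 - 35*-11)=1753, (35*11 - 22*38)=-451, (22*-10 - 25*11)=-495; twice the area = |958| = 958; area = 479; boundary points = 8 + 2 + 5 + 1 + 1 + 3 = 20; strictly interior points = area - boundary/2 + 1 = 470; answer 470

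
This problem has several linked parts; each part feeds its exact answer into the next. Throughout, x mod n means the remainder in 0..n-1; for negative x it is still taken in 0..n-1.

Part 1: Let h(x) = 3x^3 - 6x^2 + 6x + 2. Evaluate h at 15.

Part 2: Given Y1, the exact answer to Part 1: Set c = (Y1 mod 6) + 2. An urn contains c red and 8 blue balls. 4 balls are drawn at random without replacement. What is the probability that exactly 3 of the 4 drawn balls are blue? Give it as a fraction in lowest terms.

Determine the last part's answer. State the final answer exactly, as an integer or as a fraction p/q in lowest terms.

Part 1: 3*(15)^3 - 6*(15)^2 + 6*(15)^1 + 2 = (10125) + (-1350) + (90) + (2) = 8867; answer 8867
Part 2: Y1 = 8867; c = 7; total draws C(15,4) = 1365; favorable C(8,3)*C(7,1) = 392; P = 56/195; answer 56/195

56/195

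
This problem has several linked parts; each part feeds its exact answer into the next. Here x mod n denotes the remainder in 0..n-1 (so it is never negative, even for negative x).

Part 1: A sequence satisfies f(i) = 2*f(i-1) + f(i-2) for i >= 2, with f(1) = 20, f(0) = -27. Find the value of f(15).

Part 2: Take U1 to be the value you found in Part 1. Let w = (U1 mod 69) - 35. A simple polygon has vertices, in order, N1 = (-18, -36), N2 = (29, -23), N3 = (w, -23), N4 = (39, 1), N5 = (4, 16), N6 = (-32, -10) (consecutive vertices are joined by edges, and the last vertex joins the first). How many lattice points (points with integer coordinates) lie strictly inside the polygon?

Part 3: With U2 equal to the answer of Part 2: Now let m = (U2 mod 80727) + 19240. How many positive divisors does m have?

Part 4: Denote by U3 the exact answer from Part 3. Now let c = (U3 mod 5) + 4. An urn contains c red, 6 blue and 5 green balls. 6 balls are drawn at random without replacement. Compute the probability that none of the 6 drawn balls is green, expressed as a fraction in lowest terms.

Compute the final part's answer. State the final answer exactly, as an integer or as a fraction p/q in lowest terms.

Part 1: f(2) = 2*(20) + 1*(-27) = 13; iterating: f(2)=13, f(3)=46, f(4)=105, f(5)=256, f(6)=617, f(7)=1490, f(8)=3597, f(9)=8684, f(10)=20965, f(11)=50614, f(12)=122193, f(13)=295000, f(14)=712193, f(15)=1719386; answer 1719386
Part 2: U1 = 1719386; w = 9; cross terms: (-18*-23 - 29*-36)=1458, (29*-23 - 9*-23)=-460, (9*1 - 39*-23)=906, (39*16 - 4*1)=620, (4*-10 - -32*16)=472, (-32*-36 - -18*-10)=972; twice the area = |3968| = 3968; area = 1984; boundary points = 1 + 20 + 6 + 5 + 2 + 2 = 36; strictly interior points = area - boundary/2 + 1 = 1967; answer 1967
Part 3: U2 = 1967; m = 21207; 21207 = 3 * 7069; number of divisors = (1+1) * (1+1) = 4; answer 4
Part 4: U3 = 4; c = 8; total draws C(19,6) = 27132; favorable C(14,6) = 3003; P = 143/1292; answer 143/1292

143/1292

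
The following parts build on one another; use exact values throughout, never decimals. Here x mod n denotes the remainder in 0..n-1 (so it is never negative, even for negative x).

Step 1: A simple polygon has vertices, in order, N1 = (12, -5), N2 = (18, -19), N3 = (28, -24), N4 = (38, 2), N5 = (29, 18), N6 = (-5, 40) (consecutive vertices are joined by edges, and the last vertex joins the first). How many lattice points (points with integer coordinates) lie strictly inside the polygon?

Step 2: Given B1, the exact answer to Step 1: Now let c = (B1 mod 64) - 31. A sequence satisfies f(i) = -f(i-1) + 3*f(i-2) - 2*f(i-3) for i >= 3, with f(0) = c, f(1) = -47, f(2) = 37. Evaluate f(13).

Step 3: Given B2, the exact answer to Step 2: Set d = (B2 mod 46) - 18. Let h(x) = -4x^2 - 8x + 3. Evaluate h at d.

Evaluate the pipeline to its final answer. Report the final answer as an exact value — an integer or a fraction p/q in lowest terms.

-393

Step 1: cross terms: (12*-19 - 18*-5)=-138, (18*-24 - 28*-19)=100, (28*2 - 38*-24)=968, (38*18 - 29*2)=626, (29*40 - -5*18)=1250, (-5*-5 - 12*40)=-455; twice the area = |2351| = 2351; area = 2351/2; boundary points = 2 + 5 + 2 + 1 + 2 + 1 = 13; strictly interior points = area - boundary/2 + 1 = 1170; answer 1170
Step 2: B1 = 1170; c = -13; f(3) = -1*(37) + 3*(-47) - 2*(-13) = -152; iterating: f(3)=-152, f(4)=357, f(5)=-887, f(6)=2262, f(7)=-5637, f(8)=14197, f(9)=-35632, f(10)=89497, f(11)=-224787, f(12)=564542, f(13)=-1417897; answer -1417897
Step 3: B2 = -1417897; d = -11; -4*(-11)^2 - 8*(-11)^1 + 3 = (-484) + (88) + (3) = -393; answer -393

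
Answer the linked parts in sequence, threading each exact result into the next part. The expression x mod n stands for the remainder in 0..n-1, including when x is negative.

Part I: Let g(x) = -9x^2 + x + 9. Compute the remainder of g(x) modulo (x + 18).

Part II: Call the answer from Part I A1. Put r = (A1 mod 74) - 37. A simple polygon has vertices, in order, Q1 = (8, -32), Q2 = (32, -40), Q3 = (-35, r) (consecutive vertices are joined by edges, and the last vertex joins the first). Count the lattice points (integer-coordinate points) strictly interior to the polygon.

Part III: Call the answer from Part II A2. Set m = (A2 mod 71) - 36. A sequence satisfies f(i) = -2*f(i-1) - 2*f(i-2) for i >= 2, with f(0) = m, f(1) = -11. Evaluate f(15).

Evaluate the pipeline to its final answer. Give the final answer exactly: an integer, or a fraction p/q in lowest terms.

-128

Part I: remainder = value at the root: -9*(-18)^2 + 1*(-18)^1 + 9 = (-2916) + (-18) + (9) = -2925; answer -2925
Part II: A1 = -2925; r = -2; cross terms: (8*-40 - 32*-32)=704, (32*-2 - -35*-40)=-1464, (-35*-32 - 8*-2)=1136; twice the area = |376| = 376; area = 188; boundary points = 8 + 1 + 1 = 10; strictly interior points = area - boundary/2 + 1 = 184; answer 184
Part III: A2 = 184; m = 6; f(2) = -2*(-11) - 2*(6) = 10; iterating: f(2)=10, f(3)=2, f(4)=-24, f(5)=44, f(6)=-40, f(7)=-8, f(8)=96, f(9)=-176, f(10)=160, f(11)=32, f(12)=-384, f(13)=704, f(14)=-640, f(15)=-128; answer -128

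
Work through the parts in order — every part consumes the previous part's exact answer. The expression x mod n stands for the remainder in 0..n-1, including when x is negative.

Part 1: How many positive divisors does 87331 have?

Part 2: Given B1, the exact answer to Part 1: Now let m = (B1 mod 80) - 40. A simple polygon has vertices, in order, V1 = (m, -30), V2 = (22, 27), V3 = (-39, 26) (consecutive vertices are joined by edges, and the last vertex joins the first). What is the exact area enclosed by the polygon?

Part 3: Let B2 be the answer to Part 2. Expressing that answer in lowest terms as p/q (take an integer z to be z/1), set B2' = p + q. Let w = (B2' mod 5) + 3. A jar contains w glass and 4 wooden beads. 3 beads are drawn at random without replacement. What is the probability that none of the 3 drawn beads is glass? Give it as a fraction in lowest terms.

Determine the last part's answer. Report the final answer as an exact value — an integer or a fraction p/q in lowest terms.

Part 1: 87331 = 23 * 3797; number of divisors = (1+1) * (1+1) = 4; answer 4
Part 2: B1 = 4; m = -36; cross terms: (-36*27 - 22*-30)=-312, (22*26 - -39*27)=1625, (-39*-30 - -36*26)=2106; twice the area = |3419| = 3419; area = 3419/2; answer 3419/2
Part 3: B2 = 3419/2; threaded value p + q = 3421; w = 4; total draws C(8,3) = 56; favorable C(4,3) = 4; P = 1/14; answer 1/14

1/14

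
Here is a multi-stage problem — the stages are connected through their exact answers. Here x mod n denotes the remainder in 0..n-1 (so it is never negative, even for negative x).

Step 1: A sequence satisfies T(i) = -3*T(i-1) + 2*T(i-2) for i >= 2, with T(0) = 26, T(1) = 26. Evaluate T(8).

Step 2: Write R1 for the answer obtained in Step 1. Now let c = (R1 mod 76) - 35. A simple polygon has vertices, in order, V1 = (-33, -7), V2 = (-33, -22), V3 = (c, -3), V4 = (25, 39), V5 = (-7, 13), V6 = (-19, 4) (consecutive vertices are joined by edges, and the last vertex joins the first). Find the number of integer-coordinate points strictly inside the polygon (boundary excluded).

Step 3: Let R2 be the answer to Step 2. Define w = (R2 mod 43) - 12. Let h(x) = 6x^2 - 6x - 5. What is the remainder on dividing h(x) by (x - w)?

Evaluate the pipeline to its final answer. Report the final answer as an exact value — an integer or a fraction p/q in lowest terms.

Step 1: T(2) = -3*(26) + 2*(26) = -26; iterating: T(2)=-26, T(3)=130, T(4)=-442, T(5)=1586, T(6)=-5642, T(7)=20098, T(8)=-71578; answer -71578
Step 2: R1 = -71578; c = -21; cross terms: (-33*-22 - -33*-7)=495, (-33*-3 - -21*-22)=-363, (-21*39 - 25*-3)=-744, (25*13 - -7*39)=598, (-7*4 - -19*13)=219, (-19*-7 - -33*4)=265; twice the area = |470| = 470; area = 235; boundary points = 15 + 1 + 2 + 2 + 3 + 1 = 24; strictly interior points = area - boundary/2 + 1 = 224; answer 224
Step 3: R2 = 224; w = -3; remainder = value at the root: 6*(-3)^2 - 6*(-3)^1 - 5 = (54) + (18) + (-5) = 67; answer 67

67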